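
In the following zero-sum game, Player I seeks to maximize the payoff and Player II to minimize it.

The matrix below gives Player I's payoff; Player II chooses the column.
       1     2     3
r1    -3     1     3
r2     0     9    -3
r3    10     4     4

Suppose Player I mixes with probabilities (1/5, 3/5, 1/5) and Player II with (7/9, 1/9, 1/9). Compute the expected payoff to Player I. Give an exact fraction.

Against (7/9, 1/9, 1/9), each row's expected payoff is r1: -17/9; r2: 2/3; r3: 26/3.
Taking the (1/5, 3/5, 1/5)-weighted average: (1/5)·(-17/9) + (3/5)·(2/3) + (1/5)·(26/3) = 79/45.

79/45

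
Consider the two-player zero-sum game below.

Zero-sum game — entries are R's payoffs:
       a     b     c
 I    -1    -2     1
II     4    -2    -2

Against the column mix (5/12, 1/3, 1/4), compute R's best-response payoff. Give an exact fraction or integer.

1/2

I: (-1)·(5/12) + (-2)·(1/3) + (1)·(1/4) = -5/6.
II: (4)·(5/12) + (-2)·(1/3) + (-2)·(1/4) = 1/2.
The best pure response is II with expected payoff 1/2.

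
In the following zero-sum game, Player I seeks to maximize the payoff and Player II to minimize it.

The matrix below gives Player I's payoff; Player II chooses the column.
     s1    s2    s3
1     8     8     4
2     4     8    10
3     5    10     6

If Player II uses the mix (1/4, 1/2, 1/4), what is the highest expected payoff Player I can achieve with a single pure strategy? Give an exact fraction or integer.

1: (8)·(1/4) + (8)·(1/2) + (4)·(1/4) = 7.
2: (4)·(1/4) + (8)·(1/2) + (10)·(1/4) = 15/2.
3: (5)·(1/4) + (10)·(1/2) + (6)·(1/4) = 31/4.
The best pure response is 3 with expected payoff 31/4.

31/4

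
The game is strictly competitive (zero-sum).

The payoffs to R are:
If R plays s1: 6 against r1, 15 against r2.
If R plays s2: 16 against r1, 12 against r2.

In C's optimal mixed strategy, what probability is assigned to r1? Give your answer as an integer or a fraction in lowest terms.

Row minima are 6 and 12, so R's maximin is 12; column maxima are 16 and 15, so C's minimax is 15. These differ, so the equilibrium is in mixed strategies.
Let C play r1 with probability q. R is indifferent when 6q + 15(1−q) = 16q + 12(1−q), giving q = 3/13.

3/13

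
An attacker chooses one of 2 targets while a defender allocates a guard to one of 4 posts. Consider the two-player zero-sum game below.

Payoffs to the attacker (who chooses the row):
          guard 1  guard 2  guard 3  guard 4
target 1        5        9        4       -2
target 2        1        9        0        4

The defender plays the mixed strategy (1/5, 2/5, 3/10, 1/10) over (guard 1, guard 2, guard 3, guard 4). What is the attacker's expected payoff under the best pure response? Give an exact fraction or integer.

28/5

target 1: (5)·(1/5) + (9)·(2/5) + (4)·(3/10) + (-2)·(1/10) = 28/5.
target 2: (1)·(1/5) + (9)·(2/5) + (0)·(3/10) + (4)·(1/10) = 21/5.
The best pure response is target 1 with expected payoff 28/5.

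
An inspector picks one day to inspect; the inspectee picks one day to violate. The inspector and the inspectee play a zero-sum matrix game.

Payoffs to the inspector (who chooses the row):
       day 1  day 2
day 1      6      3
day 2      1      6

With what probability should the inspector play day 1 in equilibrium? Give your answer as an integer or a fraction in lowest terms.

5/8

Row minima are 3 and 1, so the inspector's maximin is 3; column maxima are 6 and 6, so the inspectee's minimax is 6. These differ, so the equilibrium is in mixed strategies.
Let the inspector play day 1 with probability p. The inspectee is indifferent when 6p + (1−p) = 3p + 6(1−p), giving p = 5/8.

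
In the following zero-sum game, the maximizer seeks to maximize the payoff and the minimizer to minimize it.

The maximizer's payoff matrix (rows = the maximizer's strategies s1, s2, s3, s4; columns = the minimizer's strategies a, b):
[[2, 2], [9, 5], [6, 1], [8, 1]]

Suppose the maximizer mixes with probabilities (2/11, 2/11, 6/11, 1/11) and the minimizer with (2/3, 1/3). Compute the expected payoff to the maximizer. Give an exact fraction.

Against (2/3, 1/3), each row's expected payoff is s1: 2; s2: 23/3; s3: 13/3; s4: 17/3.
Taking the (2/11, 2/11, 6/11, 1/11)-weighted average: (2/11)·(2) + (2/11)·(23/3) + (6/11)·(13/3) + (1/11)·(17/3) = 51/11.

51/11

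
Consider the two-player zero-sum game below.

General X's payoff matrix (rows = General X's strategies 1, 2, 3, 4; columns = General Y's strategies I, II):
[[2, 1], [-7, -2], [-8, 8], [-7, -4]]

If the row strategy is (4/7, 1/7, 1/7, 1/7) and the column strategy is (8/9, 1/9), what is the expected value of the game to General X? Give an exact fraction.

-106/63

Against (8/9, 1/9), each row's expected payoff is 1: 17/9; 2: -58/9; 3: -56/9; 4: -20/3.
Taking the (4/7, 1/7, 1/7, 1/7)-weighted average: (4/7)·(17/9) + (1/7)·(-58/9) + (1/7)·(-56/9) + (1/7)·(-20/3) = -106/63.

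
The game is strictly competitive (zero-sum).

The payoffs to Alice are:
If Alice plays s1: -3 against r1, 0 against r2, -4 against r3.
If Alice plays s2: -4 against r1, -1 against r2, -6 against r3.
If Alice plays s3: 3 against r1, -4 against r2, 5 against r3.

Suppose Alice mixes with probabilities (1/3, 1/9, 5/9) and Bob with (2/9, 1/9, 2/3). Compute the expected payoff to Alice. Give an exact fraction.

25/81

Against (2/9, 1/9, 2/3), each row's expected payoff is s1: -10/3; s2: -5; s3: 32/9.
Taking the (1/3, 1/9, 5/9)-weighted average: (1/3)·(-10/3) + (1/9)·(-5) + (5/9)·(32/9) = 25/81.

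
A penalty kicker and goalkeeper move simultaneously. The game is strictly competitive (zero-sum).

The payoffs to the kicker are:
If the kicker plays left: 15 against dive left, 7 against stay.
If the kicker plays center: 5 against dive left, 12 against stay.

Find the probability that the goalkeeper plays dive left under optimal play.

Row minima are 7 and 5, so the kicker's maximin is 7; column maxima are 15 and 12, so the goalkeeper's minimax is 12. These differ, so the equilibrium is in mixed strategies.
Let the goalkeeper play dive left with probability q. The kicker is indifferent when 15q + 7(1−q) = 5q + 12(1−q), giving q = 1/3.

1/3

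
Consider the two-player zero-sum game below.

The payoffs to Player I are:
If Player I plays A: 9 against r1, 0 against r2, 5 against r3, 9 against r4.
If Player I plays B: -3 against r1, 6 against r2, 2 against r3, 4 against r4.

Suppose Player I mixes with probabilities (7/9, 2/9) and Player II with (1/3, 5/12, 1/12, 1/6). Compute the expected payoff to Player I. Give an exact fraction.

469/108

Against (1/3, 5/12, 1/12, 1/6), each row's expected payoff is A: 59/12; B: 7/3.
Taking the (7/9, 2/9)-weighted average: (7/9)·(59/12) + (2/9)·(7/3) = 469/108.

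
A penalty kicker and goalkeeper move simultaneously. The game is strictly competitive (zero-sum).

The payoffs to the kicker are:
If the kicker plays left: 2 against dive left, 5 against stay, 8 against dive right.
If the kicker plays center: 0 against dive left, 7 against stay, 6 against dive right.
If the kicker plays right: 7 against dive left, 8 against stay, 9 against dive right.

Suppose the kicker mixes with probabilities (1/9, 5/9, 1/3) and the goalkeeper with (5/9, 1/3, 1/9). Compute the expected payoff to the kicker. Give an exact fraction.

Against (5/9, 1/3, 1/9), each row's expected payoff is left: 11/3; center: 3; right: 68/9.
Taking the (1/9, 5/9, 1/3)-weighted average: (1/9)·(11/3) + (5/9)·(3) + (1/3)·(68/9) = 124/27.

124/27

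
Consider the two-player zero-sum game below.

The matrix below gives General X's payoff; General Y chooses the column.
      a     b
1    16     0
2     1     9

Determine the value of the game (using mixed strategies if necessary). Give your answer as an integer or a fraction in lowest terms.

6

Row minima are 0 and 1, so General X's maximin is 1; column maxima are 16 and 9, so General Y's minimax is 9. These differ, so the equilibrium is in mixed strategies.
Let General X play 1 with probability p. General Y is indifferent when 16p + (1−p) = 9(1−p), giving p = 1/3.
Let General Y play a with probability q. General X is indifferent when 16q = q + 9(1−q), giving q = 3/8.
The value is 16·(3/8) + (0)·(5/8) = 6.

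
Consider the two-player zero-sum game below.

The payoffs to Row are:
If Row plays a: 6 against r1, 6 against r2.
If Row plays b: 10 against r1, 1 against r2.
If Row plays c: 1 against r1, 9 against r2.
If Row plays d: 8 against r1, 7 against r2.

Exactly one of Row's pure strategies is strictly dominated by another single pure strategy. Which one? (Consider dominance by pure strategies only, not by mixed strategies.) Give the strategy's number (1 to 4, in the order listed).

Compare a with d: 8 > 6, 7 > 6.
So d strictly dominates a for Row; a is strictly dominated.

1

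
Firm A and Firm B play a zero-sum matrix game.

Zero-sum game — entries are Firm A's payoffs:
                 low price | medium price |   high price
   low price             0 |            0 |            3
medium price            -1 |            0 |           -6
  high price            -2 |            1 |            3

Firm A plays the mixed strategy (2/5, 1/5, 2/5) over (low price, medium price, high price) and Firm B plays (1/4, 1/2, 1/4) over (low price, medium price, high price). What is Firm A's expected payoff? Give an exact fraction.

Against (1/4, 1/2, 1/4), each row's expected payoff is low price: 3/4; medium price: -7/4; high price: 3/4.
Taking the (2/5, 1/5, 2/5)-weighted average: (2/5)·(3/4) + (1/5)·(-7/4) + (2/5)·(3/4) = 1/4.

1/4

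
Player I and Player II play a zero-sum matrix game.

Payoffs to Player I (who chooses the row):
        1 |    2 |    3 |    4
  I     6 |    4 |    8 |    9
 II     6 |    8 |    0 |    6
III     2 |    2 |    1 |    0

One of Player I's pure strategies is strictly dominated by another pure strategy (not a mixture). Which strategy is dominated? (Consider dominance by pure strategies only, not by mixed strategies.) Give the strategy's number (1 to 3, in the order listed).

3

Compare III with I: 6 > 2, 4 > 2, 8 > 1, 9 > 0.
So I strictly dominates III for Player I; III is strictly dominated.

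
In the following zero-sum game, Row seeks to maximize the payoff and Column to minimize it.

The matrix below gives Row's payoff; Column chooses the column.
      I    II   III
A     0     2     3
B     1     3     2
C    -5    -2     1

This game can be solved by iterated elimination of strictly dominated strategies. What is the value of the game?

Column II is strictly dominated by I for Column (0<2, 1<3, -5<-2); eliminate II.
Column III is strictly dominated by I for Column (0<3, 1<2, -5<1); eliminate III.
Row C is strictly dominated by row A (0>-5); eliminate C.
Row A is strictly dominated by row B (1>0); eliminate A.
Only (B, I) remains, with payoff 1.

1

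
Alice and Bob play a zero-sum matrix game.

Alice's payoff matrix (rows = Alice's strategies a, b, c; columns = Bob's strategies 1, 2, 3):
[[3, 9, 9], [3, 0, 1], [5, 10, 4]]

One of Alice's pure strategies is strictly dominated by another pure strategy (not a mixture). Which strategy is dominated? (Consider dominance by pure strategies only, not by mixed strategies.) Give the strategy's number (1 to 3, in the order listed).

Compare b with c: 5 > 3, 10 > 0, 4 > 1.
So c strictly dominates b for Alice; b is strictly dominated.

2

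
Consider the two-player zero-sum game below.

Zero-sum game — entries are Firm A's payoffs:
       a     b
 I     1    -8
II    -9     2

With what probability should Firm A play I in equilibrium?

11/20

Row minima are -8 and -9, so Firm A's maximin is -8; column maxima are 1 and 2, so Firm B's minimax is 1. These differ, so the equilibrium is in mixed strategies.
Let Firm A play I with probability p. Firm B is indifferent when p − 9(1−p) = −8p + 2(1−p), giving p = 11/20.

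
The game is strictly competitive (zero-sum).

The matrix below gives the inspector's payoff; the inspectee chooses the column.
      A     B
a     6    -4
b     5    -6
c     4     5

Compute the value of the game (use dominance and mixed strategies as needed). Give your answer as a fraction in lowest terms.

Row b is strictly dominated by row a, so the inspector never plays it.
The remaining 2×2 game on (a, c) × (A, B) has no saddle point. Let the inspector play a with probability p; indifference gives 6p + 4(1−p) = −4p + 5(1−p), so p = 1/11.
Similarly the inspectee's optimal q on A is 9/11, and the value is 6·(9/11) + (-4)·(2/11) = 46/11.

46/11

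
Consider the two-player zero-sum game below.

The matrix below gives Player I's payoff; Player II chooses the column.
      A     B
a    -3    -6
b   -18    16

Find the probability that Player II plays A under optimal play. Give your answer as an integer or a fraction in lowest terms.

22/37

Row minima are -6 and -18, so Player I's maximin is -6; column maxima are -3 and 16, so Player II's minimax is -3. These differ, so the equilibrium is in mixed strategies.
Let Player II play A with probability q. Player I is indifferent when −3q − 6(1−q) = −18q + 16(1−q), giving q = 22/37.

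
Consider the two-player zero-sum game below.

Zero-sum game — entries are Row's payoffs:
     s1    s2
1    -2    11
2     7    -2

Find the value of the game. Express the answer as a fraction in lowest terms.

Row minima are -2 and -2, so Row's maximin is -2; column maxima are 7 and 11, so Column's minimax is 7. These differ, so the equilibrium is in mixed strategies.
Let Row play 1 with probability p. Column is indifferent when −2p + 7(1−p) = 11p − 2(1−p), giving p = 9/22.
Let Column play s1 with probability q. Row is indifferent when −2q + 11(1−q) = 7q − 2(1−q), giving q = 13/22.
The value is -2·(13/22) + (11)·(9/22) = 73/22.

73/22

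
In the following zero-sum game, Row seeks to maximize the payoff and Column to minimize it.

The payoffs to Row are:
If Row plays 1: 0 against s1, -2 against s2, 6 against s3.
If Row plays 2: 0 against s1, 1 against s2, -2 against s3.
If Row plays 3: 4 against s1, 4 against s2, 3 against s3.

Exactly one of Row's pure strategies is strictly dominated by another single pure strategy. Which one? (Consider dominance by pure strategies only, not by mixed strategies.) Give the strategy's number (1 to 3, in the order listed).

2

Compare 2 with 3: 4 > 0, 4 > 1, 3 > -2.
So 3 strictly dominates 2 for Row; 2 is strictly dominated.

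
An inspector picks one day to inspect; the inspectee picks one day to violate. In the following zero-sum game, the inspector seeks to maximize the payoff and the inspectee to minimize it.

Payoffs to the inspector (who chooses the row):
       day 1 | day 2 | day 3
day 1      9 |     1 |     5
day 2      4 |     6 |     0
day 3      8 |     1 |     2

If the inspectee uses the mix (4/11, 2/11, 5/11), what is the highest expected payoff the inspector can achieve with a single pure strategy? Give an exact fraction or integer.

63/11

day 1: (9)·(4/11) + (1)·(2/11) + (5)·(5/11) = 63/11.
day 2: (4)·(4/11) + (6)·(2/11) + (0)·(5/11) = 28/11.
day 3: (8)·(4/11) + (1)·(2/11) + (2)·(5/11) = 4.
The best pure response is day 1 with expected payoff 63/11.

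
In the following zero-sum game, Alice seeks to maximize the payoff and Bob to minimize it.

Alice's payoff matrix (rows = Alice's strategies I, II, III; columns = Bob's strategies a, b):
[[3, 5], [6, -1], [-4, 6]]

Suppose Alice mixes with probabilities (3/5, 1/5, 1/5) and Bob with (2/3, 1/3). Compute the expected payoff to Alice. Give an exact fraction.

Against (2/3, 1/3), each row's expected payoff is I: 11/3; II: 11/3; III: -2/3.
Taking the (3/5, 1/5, 1/5)-weighted average: (3/5)·(11/3) + (1/5)·(11/3) + (1/5)·(-2/3) = 14/5.

14/5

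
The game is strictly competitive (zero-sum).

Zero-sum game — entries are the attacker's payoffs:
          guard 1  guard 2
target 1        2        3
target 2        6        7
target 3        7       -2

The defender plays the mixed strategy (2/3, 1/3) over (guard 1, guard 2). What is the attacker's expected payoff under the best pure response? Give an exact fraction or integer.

19/3

target 1: (2)·(2/3) + (3)·(1/3) = 7/3.
target 2: (6)·(2/3) + (7)·(1/3) = 19/3.
target 3: (7)·(2/3) + (-2)·(1/3) = 4.
The best pure response is target 2 with expected payoff 19/3.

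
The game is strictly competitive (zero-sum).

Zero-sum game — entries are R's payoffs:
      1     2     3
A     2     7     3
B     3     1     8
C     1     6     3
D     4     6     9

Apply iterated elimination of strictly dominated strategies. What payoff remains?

4

Column 3 is strictly dominated by 1 for C (2<3, 3<8, 1<3, 4<9); eliminate 3.
Row C is strictly dominated by row A (2>1, 7>6); eliminate C.
Row B is strictly dominated by row D (4>3, 6>1); eliminate B.
Column 2 is strictly dominated by 1 for C (2<7, 4<6); eliminate 2.
Row A is strictly dominated by row D (4>2); eliminate A.
Only (D, 1) remains, with payoff 4.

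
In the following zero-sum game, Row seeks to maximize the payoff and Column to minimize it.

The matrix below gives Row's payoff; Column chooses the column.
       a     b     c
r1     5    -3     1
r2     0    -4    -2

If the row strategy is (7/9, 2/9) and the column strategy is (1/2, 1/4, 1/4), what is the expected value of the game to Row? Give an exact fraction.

11/9

Against (1/2, 1/4, 1/4), each row's expected payoff is r1: 2; r2: -3/2.
Taking the (7/9, 2/9)-weighted average: (7/9)·(2) + (2/9)·(-3/2) = 11/9.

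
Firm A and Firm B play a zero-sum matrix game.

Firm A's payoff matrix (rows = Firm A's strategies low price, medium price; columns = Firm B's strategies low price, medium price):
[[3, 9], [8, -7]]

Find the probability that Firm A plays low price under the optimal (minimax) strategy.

Row minima are 3 and -7, so Firm A's maximin is 3; column maxima are 8 and 9, so Firm B's minimax is 8. These differ, so the equilibrium is in mixed strategies.
Let Firm A play low price with probability p. Firm B is indifferent when 3p + 8(1−p) = 9p − 7(1−p), giving p = 5/7.

5/7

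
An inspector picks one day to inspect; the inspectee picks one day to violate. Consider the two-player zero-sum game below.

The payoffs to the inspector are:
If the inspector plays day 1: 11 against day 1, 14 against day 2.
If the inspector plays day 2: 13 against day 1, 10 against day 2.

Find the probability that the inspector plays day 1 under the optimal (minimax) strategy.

1/2

Row minima are 11 and 10, so the inspector's maximin is 11; column maxima are 13 and 14, so the inspectee's minimax is 13. These differ, so the equilibrium is in mixed strategies.
Let the inspector play day 1 with probability p. The inspectee is indifferent when 11p + 13(1−p) = 14p + 10(1−p), giving p = 1/2.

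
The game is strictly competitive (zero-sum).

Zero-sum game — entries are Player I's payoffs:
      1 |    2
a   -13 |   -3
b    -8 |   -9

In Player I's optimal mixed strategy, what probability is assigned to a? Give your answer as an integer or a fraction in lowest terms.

1/11

Row minima are -13 and -9, so Player I's maximin is -9; column maxima are -8 and -3, so Player II's minimax is -8. These differ, so the equilibrium is in mixed strategies.
Let Player I play a with probability p. Player II is indifferent when −13p − 8(1−p) = −3p − 9(1−p), giving p = 1/11.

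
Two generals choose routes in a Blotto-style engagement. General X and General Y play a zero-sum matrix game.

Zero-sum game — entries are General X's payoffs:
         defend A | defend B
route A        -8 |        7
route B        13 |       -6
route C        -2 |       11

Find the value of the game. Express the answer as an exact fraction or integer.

Row route A is strictly dominated by row route C, so General X never plays it.
The remaining 2×2 game on (route B, route C) × (defend A, defend B) has no saddle point. Let General X play route B with probability p; indifference gives 13p − 2(1−p) = −6p + 11(1−p), so p = 13/32.
Similarly General Y's optimal q on defend A is 17/32, and the value is 13·(17/32) + (-6)·(15/32) = 131/32.

131/32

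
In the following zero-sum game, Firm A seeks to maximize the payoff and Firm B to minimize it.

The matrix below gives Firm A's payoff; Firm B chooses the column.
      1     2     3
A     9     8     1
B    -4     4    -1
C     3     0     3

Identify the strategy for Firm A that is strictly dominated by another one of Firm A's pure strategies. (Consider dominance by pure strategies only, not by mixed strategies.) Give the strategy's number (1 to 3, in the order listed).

2

Compare B with A: 9 > -4, 8 > 4, 1 > -1.
So A strictly dominates B for Firm A; B is strictly dominated.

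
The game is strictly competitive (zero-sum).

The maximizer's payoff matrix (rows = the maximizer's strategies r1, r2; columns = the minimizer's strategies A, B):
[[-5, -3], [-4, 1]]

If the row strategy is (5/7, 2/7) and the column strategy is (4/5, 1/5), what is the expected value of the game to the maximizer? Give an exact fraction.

-29/7

Against (4/5, 1/5), each row's expected payoff is r1: -23/5; r2: -3.
Taking the (5/7, 2/7)-weighted average: (5/7)·(-23/5) + (2/7)·(-3) = -29/7.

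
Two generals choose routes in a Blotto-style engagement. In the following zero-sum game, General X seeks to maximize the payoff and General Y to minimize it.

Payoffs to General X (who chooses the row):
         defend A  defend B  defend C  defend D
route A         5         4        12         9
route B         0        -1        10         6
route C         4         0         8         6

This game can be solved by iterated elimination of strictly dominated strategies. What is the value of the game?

Row route B is strictly dominated by row route A (5>0, 4>-1, 12>10, 9>6); eliminate route B.
Row route C is strictly dominated by row route A (5>4, 4>0, 12>8, 9>6); eliminate route C.
Column defend C is strictly dominated by defend A for General Y (5<12); eliminate defend C.
Column defend A is strictly dominated by defend B for General Y (4<5); eliminate defend A.
Column defend D is strictly dominated by defend B for General Y (4<9); eliminate defend D.
Only (route A, defend B) remains, with payoff 4.

4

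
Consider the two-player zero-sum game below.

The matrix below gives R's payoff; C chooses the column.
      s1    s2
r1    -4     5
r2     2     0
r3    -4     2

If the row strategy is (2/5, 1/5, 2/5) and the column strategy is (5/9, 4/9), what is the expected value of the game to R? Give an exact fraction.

-14/45

Against (5/9, 4/9), each row's expected payoff is r1: 0; r2: 10/9; r3: -4/3.
Taking the (2/5, 1/5, 2/5)-weighted average: (2/5)·(0) + (1/5)·(10/9) + (2/5)·(-4/3) = -14/45.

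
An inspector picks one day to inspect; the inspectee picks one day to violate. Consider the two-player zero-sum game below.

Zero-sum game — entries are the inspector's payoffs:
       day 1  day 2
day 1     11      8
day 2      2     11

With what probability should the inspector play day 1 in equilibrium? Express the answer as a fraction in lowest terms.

3/4

Row minima are 8 and 2, so the inspector's maximin is 8; column maxima are 11 and 11, so the inspectee's minimax is 11. These differ, so the equilibrium is in mixed strategies.
Let the inspector play day 1 with probability p. The inspectee is indifferent when 11p + 2(1−p) = 8p + 11(1−p), giving p = 3/4.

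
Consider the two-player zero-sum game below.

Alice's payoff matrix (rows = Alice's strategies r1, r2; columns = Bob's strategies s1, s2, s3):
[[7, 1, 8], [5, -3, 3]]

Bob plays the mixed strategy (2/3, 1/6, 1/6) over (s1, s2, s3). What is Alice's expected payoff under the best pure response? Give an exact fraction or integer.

r1: (7)·(2/3) + (1)·(1/6) + (8)·(1/6) = 37/6.
r2: (5)·(2/3) + (-3)·(1/6) + (3)·(1/6) = 10/3.
The best pure response is r1 with expected payoff 37/6.

37/6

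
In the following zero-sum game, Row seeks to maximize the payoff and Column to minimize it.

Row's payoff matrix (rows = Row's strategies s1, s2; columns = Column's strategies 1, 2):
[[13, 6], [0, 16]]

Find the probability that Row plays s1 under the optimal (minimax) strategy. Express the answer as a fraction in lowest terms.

16/23

Row minima are 6 and 0, so Row's maximin is 6; column maxima are 13 and 16, so Column's minimax is 13. These differ, so the equilibrium is in mixed strategies.
Let Row play s1 with probability p. Column is indifferent when 13p = 6p + 16(1−p), giving p = 16/23.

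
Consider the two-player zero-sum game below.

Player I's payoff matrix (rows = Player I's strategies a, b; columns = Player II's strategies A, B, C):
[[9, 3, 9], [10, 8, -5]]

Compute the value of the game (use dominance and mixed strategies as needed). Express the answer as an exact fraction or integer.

87/19

Column A is strictly dominated by B for Player II (it gives Player I more in every row).
The remaining 2×2 game on (a, b) × (B, C) has no saddle point. Let Player I play a with probability p; indifference gives 3p + 8(1−p) = 9p − 5(1−p), so p = 13/19.
Similarly Player II's optimal q on B is 14/19, and the value is 3·(14/19) + (9)·(5/19) = 87/19.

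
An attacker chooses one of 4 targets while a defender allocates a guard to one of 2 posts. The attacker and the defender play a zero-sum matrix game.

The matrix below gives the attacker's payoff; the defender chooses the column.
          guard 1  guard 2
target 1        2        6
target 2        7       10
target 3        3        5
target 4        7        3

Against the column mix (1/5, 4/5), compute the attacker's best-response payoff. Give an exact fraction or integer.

target 1: (2)·(1/5) + (6)·(4/5) = 26/5.
target 2: (7)·(1/5) + (10)·(4/5) = 47/5.
target 3: (3)·(1/5) + (5)·(4/5) = 23/5.
target 4: (7)·(1/5) + (3)·(4/5) = 19/5.
The best pure response is target 2 with expected payoff 47/5.

47/5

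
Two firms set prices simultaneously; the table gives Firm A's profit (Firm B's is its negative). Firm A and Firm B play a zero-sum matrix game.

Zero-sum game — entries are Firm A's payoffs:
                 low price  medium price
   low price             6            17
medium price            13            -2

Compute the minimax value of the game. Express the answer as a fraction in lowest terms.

Row minima are 6 and -2, so Firm A's maximin is 6; column maxima are 13 and 17, so Firm B's minimax is 13. These differ, so the equilibrium is in mixed strategies.
Let Firm A play low price with probability p. Firm B is indifferent when 6p + 13(1−p) = 17p − 2(1−p), giving p = 15/26.
Let Firm B play low price with probability q. Firm A is indifferent when 6q + 17(1−q) = 13q − 2(1−q), giving q = 19/26.
The value is 6·(19/26) + (17)·(7/26) = 233/26.

233/26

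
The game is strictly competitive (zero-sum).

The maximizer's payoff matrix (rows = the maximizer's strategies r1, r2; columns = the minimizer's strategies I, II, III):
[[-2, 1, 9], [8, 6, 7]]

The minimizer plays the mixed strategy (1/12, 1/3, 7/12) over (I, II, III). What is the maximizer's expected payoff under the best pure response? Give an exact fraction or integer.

27/4

r1: (-2)·(1/12) + (1)·(1/3) + (9)·(7/12) = 65/12.
r2: (8)·(1/12) + (6)·(1/3) + (7)·(7/12) = 27/4.
The best pure response is r2 with expected payoff 27/4.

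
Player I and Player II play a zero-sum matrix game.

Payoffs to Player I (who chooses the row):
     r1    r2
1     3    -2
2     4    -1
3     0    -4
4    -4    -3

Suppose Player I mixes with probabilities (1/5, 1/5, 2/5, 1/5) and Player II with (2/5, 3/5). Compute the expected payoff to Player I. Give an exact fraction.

Against (2/5, 3/5), each row's expected payoff is 1: 0; 2: 1; 3: -12/5; 4: -17/5.
Taking the (1/5, 1/5, 2/5, 1/5)-weighted average: (1/5)·(0) + (1/5)·(1) + (2/5)·(-12/5) + (1/5)·(-17/5) = -36/25.

-36/25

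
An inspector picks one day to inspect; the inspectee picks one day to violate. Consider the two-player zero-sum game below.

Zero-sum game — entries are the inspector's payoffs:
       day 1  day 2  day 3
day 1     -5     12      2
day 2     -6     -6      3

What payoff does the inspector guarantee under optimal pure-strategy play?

-5

Row minima: -5, -6 → the inspector's maximin is -5.
Column maxima: -5, 12, 3 → the inspectee's minimax is -5.
They coincide at (day 1, day 1), so the value is -5.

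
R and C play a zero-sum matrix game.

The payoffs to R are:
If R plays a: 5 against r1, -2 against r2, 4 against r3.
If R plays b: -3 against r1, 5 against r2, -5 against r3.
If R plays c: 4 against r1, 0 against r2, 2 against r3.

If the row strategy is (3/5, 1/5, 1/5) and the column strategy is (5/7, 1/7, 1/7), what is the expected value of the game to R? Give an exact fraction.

88/35

Against (5/7, 1/7, 1/7), each row's expected payoff is a: 27/7; b: -15/7; c: 22/7.
Taking the (3/5, 1/5, 1/5)-weighted average: (3/5)·(27/7) + (1/5)·(-15/7) + (1/5)·(22/7) = 88/35.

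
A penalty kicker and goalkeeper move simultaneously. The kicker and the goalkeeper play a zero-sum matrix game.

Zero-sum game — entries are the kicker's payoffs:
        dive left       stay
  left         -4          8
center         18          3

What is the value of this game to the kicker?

52/9

Row minima are -4 and 3, so the kicker's maximin is 3; column maxima are 18 and 8, so the goalkeeper's minimax is 8. These differ, so the equilibrium is in mixed strategies.
Let the kicker play left with probability p. The goalkeeper is indifferent when −4p + 18(1−p) = 8p + 3(1−p), giving p = 5/9.
Let the goalkeeper play dive left with probability q. The kicker is indifferent when −4q + 8(1−q) = 18q + 3(1−q), giving q = 5/27.
The value is -4·(5/27) + (8)·(22/27) = 52/9.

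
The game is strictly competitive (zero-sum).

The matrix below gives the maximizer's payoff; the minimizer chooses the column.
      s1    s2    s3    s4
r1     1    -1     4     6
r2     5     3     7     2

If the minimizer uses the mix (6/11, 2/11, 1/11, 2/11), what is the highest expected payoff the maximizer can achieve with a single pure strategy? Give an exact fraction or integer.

r1: (1)·(6/11) + (-1)·(2/11) + (4)·(1/11) + (6)·(2/11) = 20/11.
r2: (5)·(6/11) + (3)·(2/11) + (7)·(1/11) + (2)·(2/11) = 47/11.
The best pure response is r2 with expected payoff 47/11.

47/11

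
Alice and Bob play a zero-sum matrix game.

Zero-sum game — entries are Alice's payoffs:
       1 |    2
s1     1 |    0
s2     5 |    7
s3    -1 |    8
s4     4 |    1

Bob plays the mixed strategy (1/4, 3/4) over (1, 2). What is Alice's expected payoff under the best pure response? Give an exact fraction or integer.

s1: (1)·(1/4) + (0)·(3/4) = 1/4.
s2: (5)·(1/4) + (7)·(3/4) = 13/2.
s3: (-1)·(1/4) + (8)·(3/4) = 23/4.
s4: (4)·(1/4) + (1)·(3/4) = 7/4.
The best pure response is s2 with expected payoff 13/2.

13/2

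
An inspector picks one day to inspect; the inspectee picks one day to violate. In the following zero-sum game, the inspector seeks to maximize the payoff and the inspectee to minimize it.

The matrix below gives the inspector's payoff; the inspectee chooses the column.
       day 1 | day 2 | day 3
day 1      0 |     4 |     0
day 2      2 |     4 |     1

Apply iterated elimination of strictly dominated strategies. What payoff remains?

Column day 2 is strictly dominated by day 1 for the inspectee (0<4, 2<4); eliminate day 2.
Row day 1 is strictly dominated by row day 2 (2>0, 1>0); eliminate day 1.
Column day 1 is strictly dominated by day 3 for the inspectee (1<2); eliminate day 1.
Only (day 2, day 3) remains, with payoff 1.

1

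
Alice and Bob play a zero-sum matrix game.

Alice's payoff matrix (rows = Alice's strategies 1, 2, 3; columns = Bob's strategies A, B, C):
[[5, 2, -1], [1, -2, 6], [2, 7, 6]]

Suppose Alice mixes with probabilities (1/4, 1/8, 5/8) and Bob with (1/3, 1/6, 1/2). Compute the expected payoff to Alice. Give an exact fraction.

Against (1/3, 1/6, 1/2), each row's expected payoff is 1: 3/2; 2: 3; 3: 29/6.
Taking the (1/4, 1/8, 5/8)-weighted average: (1/4)·(3/2) + (1/8)·(3) + (5/8)·(29/6) = 181/48.

181/48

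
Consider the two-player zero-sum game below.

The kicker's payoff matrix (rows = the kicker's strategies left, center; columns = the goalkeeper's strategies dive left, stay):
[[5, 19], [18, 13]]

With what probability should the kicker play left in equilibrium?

5/19

Row minima are 5 and 13, so the kicker's maximin is 13; column maxima are 18 and 19, so the goalkeeper's minimax is 18. These differ, so the equilibrium is in mixed strategies.
Let the kicker play left with probability p. The goalkeeper is indifferent when 5p + 18(1−p) = 19p + 13(1−p), giving p = 5/19.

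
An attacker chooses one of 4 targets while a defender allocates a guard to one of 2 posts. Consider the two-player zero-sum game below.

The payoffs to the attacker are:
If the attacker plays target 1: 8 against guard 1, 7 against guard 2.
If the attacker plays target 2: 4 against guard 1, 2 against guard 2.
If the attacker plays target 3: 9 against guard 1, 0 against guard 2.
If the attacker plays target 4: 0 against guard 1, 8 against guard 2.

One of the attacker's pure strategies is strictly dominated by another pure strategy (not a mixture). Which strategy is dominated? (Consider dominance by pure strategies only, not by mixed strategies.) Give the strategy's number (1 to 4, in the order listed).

2

Compare target 2 with target 1: 8 > 4, 7 > 2.
So target 1 strictly dominates target 2 for the attacker; target 2 is strictly dominated.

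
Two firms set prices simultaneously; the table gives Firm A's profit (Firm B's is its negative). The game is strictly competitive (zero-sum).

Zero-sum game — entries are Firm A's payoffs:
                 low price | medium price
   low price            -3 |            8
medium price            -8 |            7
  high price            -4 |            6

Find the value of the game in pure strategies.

-3

Row minima: -3, -8, -4 → Firm A's maximin is -3.
Column maxima: -3, 8 → Firm B's minimax is -3.
They coincide at (low price, low price), so the value is -3.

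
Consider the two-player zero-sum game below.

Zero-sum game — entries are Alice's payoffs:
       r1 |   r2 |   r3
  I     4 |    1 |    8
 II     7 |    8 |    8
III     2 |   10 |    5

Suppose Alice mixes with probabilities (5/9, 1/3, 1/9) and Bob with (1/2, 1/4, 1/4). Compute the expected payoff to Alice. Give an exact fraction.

Against (1/2, 1/4, 1/4), each row's expected payoff is I: 17/4; II: 15/2; III: 19/4.
Taking the (5/9, 1/3, 1/9)-weighted average: (5/9)·(17/4) + (1/3)·(15/2) + (1/9)·(19/4) = 97/18.

97/18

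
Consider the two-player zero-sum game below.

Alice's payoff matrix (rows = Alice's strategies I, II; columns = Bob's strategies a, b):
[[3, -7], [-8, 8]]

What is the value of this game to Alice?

-16/13

Row minima are -7 and -8, so Alice's maximin is -7; column maxima are 3 and 8, so Bob's minimax is 3. These differ, so the equilibrium is in mixed strategies.
Let Alice play I with probability p. Bob is indifferent when 3p − 8(1−p) = −7p + 8(1−p), giving p = 8/13.
Let Bob play a with probability q. Alice is indifferent when 3q − 7(1−q) = −8q + 8(1−q), giving q = 15/26.
The value is 3·(15/26) + (-7)·(11/26) = -16/13.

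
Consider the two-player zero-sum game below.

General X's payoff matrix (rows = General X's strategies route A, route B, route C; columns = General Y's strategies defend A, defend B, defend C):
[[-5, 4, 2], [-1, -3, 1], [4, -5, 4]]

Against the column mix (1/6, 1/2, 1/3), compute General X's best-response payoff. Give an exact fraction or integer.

11/6

route A: (-5)·(1/6) + (4)·(1/2) + (2)·(1/3) = 11/6.
route B: (-1)·(1/6) + (-3)·(1/2) + (1)·(1/3) = -4/3.
route C: (4)·(1/6) + (-5)·(1/2) + (4)·(1/3) = -1/2.
The best pure response is route A with expected payoff 11/6.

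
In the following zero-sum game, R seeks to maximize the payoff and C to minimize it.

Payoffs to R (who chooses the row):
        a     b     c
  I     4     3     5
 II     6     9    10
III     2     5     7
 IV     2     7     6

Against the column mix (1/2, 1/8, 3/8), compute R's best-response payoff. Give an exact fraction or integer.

I: (4)·(1/2) + (3)·(1/8) + (5)·(3/8) = 17/4.
II: (6)·(1/2) + (9)·(1/8) + (10)·(3/8) = 63/8.
III: (2)·(1/2) + (5)·(1/8) + (7)·(3/8) = 17/4.
IV: (2)·(1/2) + (7)·(1/8) + (6)·(3/8) = 33/8.
The best pure response is II with expected payoff 63/8.

63/8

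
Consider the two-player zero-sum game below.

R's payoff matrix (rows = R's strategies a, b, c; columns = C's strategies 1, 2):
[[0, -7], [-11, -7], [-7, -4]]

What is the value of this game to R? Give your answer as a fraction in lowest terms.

-49/10

Row b is strictly dominated by row c, so R never plays it.
The remaining 2×2 game on (a, c) × (1, 2) has no saddle point. Let R play a with probability p; indifference gives −7(1−p) = −7p − 4(1−p), so p = 3/10.
Similarly C's optimal q on 1 is 3/10, and the value is 0·(3/10) + (-7)·(7/10) = -49/10.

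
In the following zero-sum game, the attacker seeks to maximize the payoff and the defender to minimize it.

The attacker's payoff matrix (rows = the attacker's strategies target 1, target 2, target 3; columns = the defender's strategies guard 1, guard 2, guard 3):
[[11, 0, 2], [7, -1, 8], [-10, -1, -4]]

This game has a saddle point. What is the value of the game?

0

Row minima: 0, -1, -10 → the attacker's maximin is 0.
Column maxima: 11, 0, 8 → the defender's minimax is 0.
They coincide at (target 1, guard 2), so the value is 0.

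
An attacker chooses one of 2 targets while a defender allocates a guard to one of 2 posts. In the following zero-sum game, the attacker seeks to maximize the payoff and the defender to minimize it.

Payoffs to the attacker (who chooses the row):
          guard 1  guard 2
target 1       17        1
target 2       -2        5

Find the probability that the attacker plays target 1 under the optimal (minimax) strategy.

Row minima are 1 and -2, so the attacker's maximin is 1; column maxima are 17 and 5, so the defender's minimax is 5. These differ, so the equilibrium is in mixed strategies.
Let the attacker play target 1 with probability p. The defender is indifferent when 17p − 2(1−p) = p + 5(1−p), giving p = 7/23.

7/23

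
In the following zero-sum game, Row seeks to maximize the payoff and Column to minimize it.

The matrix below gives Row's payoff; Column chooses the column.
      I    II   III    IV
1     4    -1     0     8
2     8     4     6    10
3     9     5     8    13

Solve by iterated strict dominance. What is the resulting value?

Row 2 is strictly dominated by row 3 (9>8, 5>4, 8>6, 13>10); eliminate 2.
Row 1 is strictly dominated by row 3 (9>4, 5>-1, 8>0, 13>8); eliminate 1.
Column I is strictly dominated by II for Column (5<9); eliminate I.
Column III is strictly dominated by II for Column (5<8); eliminate III.
Column IV is strictly dominated by II for Column (5<13); eliminate IV.
Only (3, II) remains, with payoff 5.

5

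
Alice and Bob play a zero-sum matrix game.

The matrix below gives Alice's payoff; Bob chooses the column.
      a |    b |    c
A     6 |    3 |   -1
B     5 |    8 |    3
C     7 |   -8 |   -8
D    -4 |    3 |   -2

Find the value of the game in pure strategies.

3

Row minima: -1, 3, -8, -4 → Alice's maximin is 3.
Column maxima: 7, 8, 3 → Bob's minimax is 3.
They coincide at (B, c), so the value is 3.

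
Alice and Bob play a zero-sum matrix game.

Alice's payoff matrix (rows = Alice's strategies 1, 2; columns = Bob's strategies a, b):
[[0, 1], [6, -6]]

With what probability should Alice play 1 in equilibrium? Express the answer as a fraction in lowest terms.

Row minima are 0 and -6, so Alice's maximin is 0; column maxima are 6 and 1, so Bob's minimax is 1. These differ, so the equilibrium is in mixed strategies.
Let Alice play 1 with probability p. Bob is indifferent when 6(1−p) = p − 6(1−p), giving p = 12/13.

12/13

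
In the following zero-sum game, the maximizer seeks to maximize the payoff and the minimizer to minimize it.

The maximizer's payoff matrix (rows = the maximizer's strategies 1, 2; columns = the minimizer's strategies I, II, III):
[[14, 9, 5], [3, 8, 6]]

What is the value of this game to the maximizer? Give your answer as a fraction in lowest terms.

Column II is strictly dominated by III for the minimizer (it gives the maximizer more in every row).
The remaining 2×2 game on (1, 2) × (I, III) has no saddle point. Let the maximizer play 1 with probability p; indifference gives 14p + 3(1−p) = 5p + 6(1−p), so p = 1/4.
Similarly the minimizer's optimal q on I is 1/12, and the value is 14·(1/12) + (5)·(11/12) = 23/4.

23/4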